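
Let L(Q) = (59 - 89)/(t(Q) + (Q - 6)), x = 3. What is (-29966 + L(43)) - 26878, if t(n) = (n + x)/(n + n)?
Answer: -15291251/269 ≈ -56845.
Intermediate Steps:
t(n) = (3 + n)/(2*n) (t(n) = (n + 3)/(n + n) = (3 + n)/((2*n)) = (3 + n)*(1/(2*n)) = (3 + n)/(2*n))
L(Q) = -30/(-6 + Q + (3 + Q)/(2*Q)) (L(Q) = (59 - 89)/((3 + Q)/(2*Q) + (Q - 6)) = -30/((3 + Q)/(2*Q) + (-6 + Q)) = -30/(-6 + Q + (3 + Q)/(2*Q)))
(-29966 + L(43)) - 26878 = (-29966 - 60*43/(3 + 43 + 2*43*(-6 + 43))) - 26878 = (-29966 - 60*43/(3 + 43 + 2*43*37)) - 26878 = (-29966 - 60*43/(3 + 43 + 3182)) - 26878 = (-29966 - 60*43/3228) - 26878 = (-29966 - 60*43*1/3228) - 26878 = (-29966 - 215/269) - 26878 = -8061069/269 - 26878 = -15291251/269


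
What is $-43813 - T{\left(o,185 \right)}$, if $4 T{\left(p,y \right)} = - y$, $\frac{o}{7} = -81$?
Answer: $- \frac{175067}{4} \approx -43767.0$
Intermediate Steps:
$o = -567$ ($o = 7 \left(-81\right) = -567$)
$T{\left(p,y \right)} = - \frac{y}{4}$ ($T{\left(p,y \right)} = \frac{\left(-1\right) y}{4} = - \frac{y}{4}$)
$-43813 - T{\left(o,185 \right)} = -43813 - \left(- \frac{1}{4}\right) 185 = -43813 - - \frac{185}{4} = -43813 + \frac{185}{4} = - \frac{175067}{4}$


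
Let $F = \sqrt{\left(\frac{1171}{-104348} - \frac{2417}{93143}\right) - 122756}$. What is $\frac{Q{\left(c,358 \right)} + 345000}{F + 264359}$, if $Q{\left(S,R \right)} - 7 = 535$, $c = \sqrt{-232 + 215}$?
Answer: $\frac{887828933844004839592}{679240096395154803237} - \frac{691084 i \sqrt{2899022402073854783205473}}{679240096395154803237} \approx 1.3071 - 0.0017323 i$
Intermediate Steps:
$c = i \sqrt{17}$ ($c = \sqrt{-17} = i \sqrt{17} \approx 4.1231 i$)
$Q{\left(S,R \right)} = 542$ ($Q{\left(S,R \right)} = 7 + 535 = 542$)
$F = \frac{i \sqrt{2899022402073854783205473}}{4859642882}$ ($F = \sqrt{\left(1171 \left(- \frac{1}{104348}\right) - \frac{2417}{93143}\right) - 122756} = \sqrt{\left(- \frac{1171}{104348} - \frac{2417}{93143}\right) - 122756} = \sqrt{- \frac{361279569}{9719285764} - 122756} = \sqrt{- \frac{1193101004525153}{9719285764}} = \frac{i \sqrt{2899022402073854783205473}}{4859642882} \approx 350.37 i$)
$\frac{Q{\left(c,358 \right)} + 345000}{F + 264359} = \frac{542 + 345000}{\frac{i \sqrt{2899022402073854783205473}}{4859642882} + 264359} = \frac{345542}{264359 + \frac{i \sqrt{2899022402073854783205473}}{4859642882}}$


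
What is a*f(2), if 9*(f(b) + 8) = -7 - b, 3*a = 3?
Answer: -9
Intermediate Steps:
a = 1 (a = (1/3)*3 = 1)
f(b) = -79/9 - b/9 (f(b) = -8 + (-7 - b)/9 = -8 + (-7/9 - b/9) = -79/9 - b/9)
a*f(2) = 1*(-79/9 - 1/9*2) = 1*(-79/9 - 2/9) = 1*(-9) = -9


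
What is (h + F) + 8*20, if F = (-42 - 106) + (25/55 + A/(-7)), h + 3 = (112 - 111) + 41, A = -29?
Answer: 4281/77 ≈ 55.597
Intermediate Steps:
h = 39 (h = -3 + ((112 - 111) + 41) = -3 + (1 + 41) = -3 + 42 = 39)
F = -11042/77 (F = (-42 - 106) + (25/55 - 29/(-7)) = -148 + (25*(1/55) - 29*(-⅐)) = -148 + (5/11 + 29/7) = -148 + 354/77 = -11042/77 ≈ -143.40)
(h + F) + 8*20 = (39 - 11042/77) + 8*20 = -8039/77 + 160 = 4281/77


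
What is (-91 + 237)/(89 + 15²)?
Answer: 73/157 ≈ 0.46497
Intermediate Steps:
(-91 + 237)/(89 + 15²) = 146/(89 + 225) = 146/314 = 146*(1/314) = 73/157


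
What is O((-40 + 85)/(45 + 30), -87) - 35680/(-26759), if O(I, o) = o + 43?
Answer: -1141716/26759 ≈ -42.667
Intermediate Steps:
O(I, o) = 43 + o
O((-40 + 85)/(45 + 30), -87) - 35680/(-26759) = (43 - 87) - 35680/(-26759) = -44 - 35680*(-1)/26759 = -44 - 1*(-35680/26759) = -44 + 35680/26759 = -1141716/26759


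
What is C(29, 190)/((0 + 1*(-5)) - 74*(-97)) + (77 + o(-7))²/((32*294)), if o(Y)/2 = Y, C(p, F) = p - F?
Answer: 183367/459072 ≈ 0.39943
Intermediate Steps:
o(Y) = 2*Y
C(29, 190)/((0 + 1*(-5)) - 74*(-97)) + (77 + o(-7))²/((32*294)) = (29 - 1*190)/((0 + 1*(-5)) - 74*(-97)) + (77 + 2*(-7))²/((32*294)) = (29 - 190)/((0 - 5) + 7178) + (77 - 14)²/9408 = -161/(-5 + 7178) + 63²*(1/9408) = -161/7173 + 3969*(1/9408) = -161*1/7173 + 27/64 = -161/7173 + 27/64 = 183367/459072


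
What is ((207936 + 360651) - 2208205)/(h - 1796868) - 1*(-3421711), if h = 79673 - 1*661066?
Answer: 8137723464189/2378261 ≈ 3.4217e+6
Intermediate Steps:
h = -581393 (h = 79673 - 661066 = -581393)
((207936 + 360651) - 2208205)/(h - 1796868) - 1*(-3421711) = ((207936 + 360651) - 2208205)/(-581393 - 1796868) - 1*(-3421711) = (568587 - 2208205)/(-2378261) + 3421711 = -1639618*(-1/2378261) + 3421711 = 1639618/2378261 + 3421711 = 8137723464189/2378261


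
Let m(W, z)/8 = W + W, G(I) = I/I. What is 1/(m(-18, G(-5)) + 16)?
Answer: -1/272 ≈ -0.0036765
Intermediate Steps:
G(I) = 1
m(W, z) = 16*W (m(W, z) = 8*(W + W) = 8*(2*W) = 16*W)
1/(m(-18, G(-5)) + 16) = 1/(16*(-18) + 16) = 1/(-288 + 16) = 1/(-272) = -1/272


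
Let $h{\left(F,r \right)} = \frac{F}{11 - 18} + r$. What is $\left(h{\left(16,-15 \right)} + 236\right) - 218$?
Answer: $\frac{5}{7} \approx 0.71429$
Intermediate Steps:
$h{\left(F,r \right)} = r - \frac{F}{7}$ ($h{\left(F,r \right)} = \frac{F}{-7} + r = - \frac{F}{7} + r = r - \frac{F}{7}$)
$\left(h{\left(16,-15 \right)} + 236\right) - 218 = \left(\left(-15 - \frac{16}{7}\right) + 236\right) - 218 = \left(- \frac{121}{7} + 236\right) - 218 = \frac{1531}{7} - 218 = \frac{5}{7}$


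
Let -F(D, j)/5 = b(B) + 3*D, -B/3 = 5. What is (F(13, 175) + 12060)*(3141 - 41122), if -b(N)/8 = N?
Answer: -427855965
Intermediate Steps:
B = -15 (B = -3*5 = -15)
b(N) = -8*N
F(D, j) = -600 - 15*D (F(D, j) = -5*(-8*(-15) + 3*D) = -5*(120 + 3*D) = -600 - 15*D)
(F(13, 175) + 12060)*(3141 - 41122) = ((-600 - 15*13) + 12060)*(3141 - 41122) = ((-600 - 195) + 12060)*(-37981) = (-795 + 12060)*(-37981) = 11265*(-37981) = -427855965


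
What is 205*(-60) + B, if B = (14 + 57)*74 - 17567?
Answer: -24613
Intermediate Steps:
B = -12313 (B = 71*74 - 17567 = 5254 - 17567 = -12313)
205*(-60) + B = 205*(-60) - 12313 = -12300 - 12313 = -24613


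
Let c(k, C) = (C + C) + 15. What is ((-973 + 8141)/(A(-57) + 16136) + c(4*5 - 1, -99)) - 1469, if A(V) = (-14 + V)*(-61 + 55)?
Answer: -1953804/1183 ≈ -1651.6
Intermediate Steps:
A(V) = 84 - 6*V (A(V) = (-14 + V)*(-6) = 84 - 6*V)
c(k, C) = 15 + 2*C (c(k, C) = 2*C + 15 = 15 + 2*C)
((-973 + 8141)/(A(-57) + 16136) + c(4*5 - 1, -99)) - 1469 = ((-973 + 8141)/((84 - 6*(-57)) + 16136) + (15 + 2*(-99))) - 1469 = (7168/((84 + 342) + 16136) + (15 - 198)) - 1469 = (7168/(426 + 16136) - 183) - 1469 = (7168/16562 - 183) - 1469 = (7168*(1/16562) - 183) - 1469 = (512/1183 - 183) - 1469 = -215977/1183 - 1469 = -1953804/1183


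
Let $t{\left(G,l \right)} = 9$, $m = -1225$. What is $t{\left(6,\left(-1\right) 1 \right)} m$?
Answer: $-11025$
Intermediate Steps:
$t{\left(6,\left(-1\right) 1 \right)} m = 9 \left(-1225\right) = -11025$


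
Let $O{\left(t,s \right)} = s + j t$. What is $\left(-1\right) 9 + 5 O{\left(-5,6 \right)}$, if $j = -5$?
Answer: $146$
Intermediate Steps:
$O{\left(t,s \right)} = s - 5 t$
$\left(-1\right) 9 + 5 O{\left(-5,6 \right)} = \left(-1\right) 9 + 5 \left(6 - -25\right) = -9 + 5 \left(6 + 25\right) = -9 + 5 \cdot 31 = -9 + 155 = 146$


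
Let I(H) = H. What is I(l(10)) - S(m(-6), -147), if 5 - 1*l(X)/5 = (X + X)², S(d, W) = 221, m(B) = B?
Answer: -2196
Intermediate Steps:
l(X) = 25 - 20*X² (l(X) = 25 - 5*(X + X)² = 25 - 5*4*X² = 25 - 20*X²)
I(l(10)) - S(m(-6), -147) = (25 - 20*10²) - 1*221 = (25 - 20*100) - 221 = (25 - 2000) - 221 = -1975 - 221 = -2196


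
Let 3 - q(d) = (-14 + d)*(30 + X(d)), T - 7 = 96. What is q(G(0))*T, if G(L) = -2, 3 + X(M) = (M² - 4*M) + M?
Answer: 61285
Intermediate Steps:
T = 103 (T = 7 + 96 = 103)
X(M) = -3 + M² - 3*M (X(M) = -3 + ((M² - 4*M) + M) = -3 + (M² - 3*M) = -3 + M² - 3*M)
q(d) = 3 - (-14 + d)*(27 + d² - 3*d) (q(d) = 3 - (-14 + d)*(30 + (-3 + d² - 3*d)) = 3 - (-14 + d)*(27 + d² - 3*d))
q(G(0))*T = (381 - 1*(-2)³ - 69*(-2) + 17*(-2)²)*103 = (381 - 1*(-8) + 138 + 17*4)*103 = (381 + 8 + 138 + 68)*103 = 595*103 = 61285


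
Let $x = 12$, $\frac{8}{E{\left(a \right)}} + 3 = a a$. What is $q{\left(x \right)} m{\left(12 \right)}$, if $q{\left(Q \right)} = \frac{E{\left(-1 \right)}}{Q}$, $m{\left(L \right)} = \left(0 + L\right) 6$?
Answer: $-24$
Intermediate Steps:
$m{\left(L \right)} = 6 L$ ($m{\left(L \right)} = L 6 = 6 L$)
$E{\left(a \right)} = \frac{8}{-3 + a^{2}}$ ($E{\left(a \right)} = \frac{8}{-3 + a a} = \frac{8}{-3 + a^{2}}$)
$q{\left(Q \right)} = - \frac{4}{Q}$ ($q{\left(Q \right)} = \frac{8 \frac{1}{-3 + \left(-1\right)^{2}}}{Q} = \frac{8 \frac{1}{-3 + 1}}{Q} = \frac{8 \frac{1}{-2}}{Q} = \frac{8 \left(- \frac{1}{2}\right)}{Q} = - \frac{4}{Q}$)
$q{\left(x \right)} m{\left(12 \right)} = - \frac{4}{12} \cdot 6 \cdot 12 = \left(-4\right) \frac{1}{12} \cdot 72 = \left(- \frac{1}{3}\right) 72 = -24$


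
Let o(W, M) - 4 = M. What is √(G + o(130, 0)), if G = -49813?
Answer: I*√49809 ≈ 223.18*I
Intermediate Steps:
o(W, M) = 4 + M
√(G + o(130, 0)) = √(-49813 + (4 + 0)) = √(-49813 + 4) = √(-49809) = I*√49809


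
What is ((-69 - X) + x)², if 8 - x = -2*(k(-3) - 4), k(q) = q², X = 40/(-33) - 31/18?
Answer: 90573289/39204 ≈ 2310.3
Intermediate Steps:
X = -581/198 (X = 40*(-1/33) - 31*1/18 = -40/33 - 31/18 = -581/198 ≈ -2.9343)
x = 18 (x = 8 - (-2)*((-3)² - 4) = 8 - (-2)*(9 - 4) = 8 - (-2)*5 = 8 - 1*(-10) = 8 + 10 = 18)
((-69 - X) + x)² = ((-69 - 1*(-581/198)) + 18)² = ((-69 + 581/198) + 18)² = (-13081/198 + 18)² = (-9517/198)² = 90573289/39204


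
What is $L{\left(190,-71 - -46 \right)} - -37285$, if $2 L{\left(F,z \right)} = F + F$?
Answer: $37475$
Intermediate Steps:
$L{\left(F,z \right)} = F$ ($L{\left(F,z \right)} = \frac{F + F}{2} = \frac{2 F}{2} = F$)
$L{\left(190,-71 - -46 \right)} - -37285 = 190 - -37285 = 190 + 37285 = 37475$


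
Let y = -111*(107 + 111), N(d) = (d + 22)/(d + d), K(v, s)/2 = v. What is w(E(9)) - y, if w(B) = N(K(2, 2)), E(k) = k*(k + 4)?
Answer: 96805/4 ≈ 24201.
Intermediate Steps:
K(v, s) = 2*v
N(d) = (22 + d)/(2*d) (N(d) = (22 + d)/((2*d)) = (22 + d)*(1/(2*d)) = (22 + d)/(2*d))
E(k) = k*(4 + k)
w(B) = 13/4 (w(B) = (22 + 2*2)/(2*((2*2))) = (1/2)*(22 + 4)/4 = (1/2)*(1/4)*26 = 13/4)
y = -24198 (y = -111*218 = -24198)
w(E(9)) - y = 13/4 - 1*(-24198) = 13/4 + 24198 = 96805/4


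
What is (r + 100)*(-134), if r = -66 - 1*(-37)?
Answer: -9514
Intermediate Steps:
r = -29 (r = -66 + 37 = -29)
(r + 100)*(-134) = (-29 + 100)*(-134) = 71*(-134) = -9514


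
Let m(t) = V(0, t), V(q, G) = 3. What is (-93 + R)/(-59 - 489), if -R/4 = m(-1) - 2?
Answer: 97/548 ≈ 0.17701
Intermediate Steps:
m(t) = 3
R = -4 (R = -4*(3 - 2) = -4*1 = -4)
(-93 + R)/(-59 - 489) = (-93 - 4)/(-59 - 489) = -97/(-548) = -97*(-1/548) = 97/548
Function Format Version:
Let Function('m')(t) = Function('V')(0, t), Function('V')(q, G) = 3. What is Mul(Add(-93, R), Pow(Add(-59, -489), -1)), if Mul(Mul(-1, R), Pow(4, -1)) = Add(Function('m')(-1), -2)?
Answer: Rational(97, 548) ≈ 0.17701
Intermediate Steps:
Function('m')(t) = 3
R = -4 (R = Mul(-4, Add(3, -2)) = Mul(-4, 1) = -4)
Mul(Add(-93, R), Pow(Add(-59, -489), -1)) = Mul(Add(-93, -4), Pow(Add(-59, -489), -1)) = Mul(-97, Pow(-548, -1)) = Mul(-97, Rational(-1, 548)) = Rational(97, 548)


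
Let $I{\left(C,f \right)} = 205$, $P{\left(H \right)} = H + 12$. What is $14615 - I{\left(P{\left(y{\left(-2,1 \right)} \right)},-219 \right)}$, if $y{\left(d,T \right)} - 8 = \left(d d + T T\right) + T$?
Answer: $14410$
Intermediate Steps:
$y{\left(d,T \right)} = 8 + T + T^{2} + d^{2}$ ($y{\left(d,T \right)} = 8 + \left(\left(d d + T T\right) + T\right) = 8 + \left(\left(d^{2} + T^{2}\right) + T\right) = 8 + \left(\left(T^{2} + d^{2}\right) + T\right) = 8 + \left(T + T^{2} + d^{2}\right) = 8 + T + T^{2} + d^{2}$)
$P{\left(H \right)} = 12 + H$
$14615 - I{\left(P{\left(y{\left(-2,1 \right)} \right)},-219 \right)} = 14615 - 205 = 14410$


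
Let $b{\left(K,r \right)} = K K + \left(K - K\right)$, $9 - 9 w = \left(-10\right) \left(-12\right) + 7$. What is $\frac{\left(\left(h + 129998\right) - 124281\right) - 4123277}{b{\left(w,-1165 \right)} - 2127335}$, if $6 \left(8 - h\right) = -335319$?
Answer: $\frac{657989811}{344600422} \approx 1.9094$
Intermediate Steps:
$h = \frac{111789}{2}$ ($h = 8 - - \frac{111773}{2} = 8 + \frac{111773}{2} = \frac{111789}{2} \approx 55895.0$)
$w = - \frac{118}{9}$ ($w = 1 - \frac{\left(-10\right) \left(-12\right) + 7}{9} = 1 - \frac{120 + 7}{9} = 1 - \frac{127}{9} = - \frac{118}{9} \approx -13.111$)
$b{\left(K,r \right)} = K^{2}$ ($b{\left(K,r \right)} = K^{2} + 0 = K^{2}$)
$\frac{\left(\left(h + 129998\right) - 124281\right) - 4123277}{b{\left(w,-1165 \right)} - 2127335} = \frac{\left(\left(\frac{111789}{2} + 129998\right) - 124281\right) - 4123277}{\left(- \frac{118}{9}\right)^{2} - 2127335} = \frac{\left(\frac{371785}{2} - 124281\right) - 4123277}{\frac{13924}{81} - 2127335} = \frac{\frac{123223}{2} - 4123277}{- \frac{172300211}{81}} = \left(- \frac{8123331}{2}\right) \left(- \frac{81}{172300211}\right) = \frac{657989811}{344600422}$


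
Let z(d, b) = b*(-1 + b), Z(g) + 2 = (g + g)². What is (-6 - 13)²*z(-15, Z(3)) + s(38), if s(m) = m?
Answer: 405080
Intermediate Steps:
Z(g) = -2 + 4*g² (Z(g) = -2 + (g + g)² = -2 + (2*g)² = -2 + 4*g²)
(-6 - 13)²*z(-15, Z(3)) + s(38) = (-6 - 13)²*((-2 + 4*3²)*(-1 + (-2 + 4*3²))) + 38 = (-19)²*((-2 + 4*9)*(-1 + (-2 + 4*9))) + 38 = 361*((-2 + 36)*(-1 + (-2 + 36))) + 38 = 361*(34*(-1 + 34)) + 38 = 361*(34*33) + 38 = 361*1122 + 38 = 405042 + 38 = 405080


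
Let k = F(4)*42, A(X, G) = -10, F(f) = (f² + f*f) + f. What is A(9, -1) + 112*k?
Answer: 169334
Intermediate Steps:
F(f) = f + 2*f² (F(f) = (f² + f²) + f = 2*f² + f = f + 2*f²)
k = 1512 (k = (4*(1 + 2*4))*42 = (4*(1 + 8))*42 = (4*9)*42 = 36*42 = 1512)
A(9, -1) + 112*k = -10 + 112*1512 = -10 + 169344 = 169334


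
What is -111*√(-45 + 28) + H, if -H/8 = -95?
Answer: 760 - 111*I*√17 ≈ 760.0 - 457.66*I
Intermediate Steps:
H = 760 (H = -8*(-95) = 760)
-111*√(-45 + 28) + H = -111*√(-45 + 28) + 760 = -111*I*√17 + 760 = 760 - 111*I*√17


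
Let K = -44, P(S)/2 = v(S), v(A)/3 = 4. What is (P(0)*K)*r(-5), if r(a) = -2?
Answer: 2112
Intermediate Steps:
v(A) = 12 (v(A) = 3*4 = 12)
P(S) = 24 (P(S) = 2*12 = 24)
(P(0)*K)*r(-5) = (24*(-44))*(-2) = -1056*(-2) = 2112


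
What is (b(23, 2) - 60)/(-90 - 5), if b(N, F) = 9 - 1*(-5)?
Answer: 46/95 ≈ 0.48421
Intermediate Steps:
b(N, F) = 14 (b(N, F) = 9 + 5 = 14)
(b(23, 2) - 60)/(-90 - 5) = (14 - 60)/(-90 - 5) = -46/(-95) = -46*(-1/95) = 46/95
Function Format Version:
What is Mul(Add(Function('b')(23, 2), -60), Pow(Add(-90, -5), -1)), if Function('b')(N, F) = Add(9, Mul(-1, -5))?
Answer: Rational(46, 95) ≈ 0.48421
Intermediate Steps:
Function('b')(N, F) = 14 (Function('b')(N, F) = Add(9, 5) = 14)
Mul(Add(Function('b')(23, 2), -60), Pow(Add(-90, -5), -1)) = Mul(Add(14, -60), Pow(Add(-90, -5), -1)) = Mul(-46, Pow(-95, -1)) = Mul(-46, Rational(-1, 95)) = Rational(46, 95)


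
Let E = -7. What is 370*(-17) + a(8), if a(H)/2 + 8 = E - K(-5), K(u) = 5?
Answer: -6330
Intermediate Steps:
a(H) = -40 (a(H) = -16 + 2*(-7 - 1*5) = -16 + 2*(-7 - 5) = -16 + 2*(-12) = -16 - 24 = -40)
370*(-17) + a(8) = 370*(-17) - 40 = -6290 - 40 = -6330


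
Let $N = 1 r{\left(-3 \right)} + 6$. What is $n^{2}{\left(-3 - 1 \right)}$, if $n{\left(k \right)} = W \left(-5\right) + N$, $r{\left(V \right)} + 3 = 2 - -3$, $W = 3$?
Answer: $49$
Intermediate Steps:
$r{\left(V \right)} = 2$ ($r{\left(V \right)} = -3 + \left(2 - -3\right) = -3 + \left(2 + 3\right) = -3 + 5 = 2$)
$N = 8$ ($N = 1 \cdot 2 + 6 = 2 + 6 = 8$)
$n{\left(k \right)} = -7$ ($n{\left(k \right)} = 3 \left(-5\right) + 8 = -15 + 8 = -7$)
$n^{2}{\left(-3 - 1 \right)} = \left(-7\right)^{2} = 49$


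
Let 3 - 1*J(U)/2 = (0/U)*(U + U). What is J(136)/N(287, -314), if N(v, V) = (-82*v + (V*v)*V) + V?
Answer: 3/14136602 ≈ 2.1222e-7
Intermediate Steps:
J(U) = 6 (J(U) = 6 - 2*0/U*(U + U) = 6 - 0*2*U = 6 - 2*0 = 6 + 0 = 6)
N(v, V) = V - 82*v + v*V² (N(v, V) = (-82*v + v*V²) + V = V - 82*v + v*V²)
J(136)/N(287, -314) = 6/(-314 - 82*287 + 287*(-314)²) = 6/(-314 - 23534 + 287*98596) = 6/(-314 - 23534 + 28297052) = 6/28273204 = 6*(1/28273204) = 3/14136602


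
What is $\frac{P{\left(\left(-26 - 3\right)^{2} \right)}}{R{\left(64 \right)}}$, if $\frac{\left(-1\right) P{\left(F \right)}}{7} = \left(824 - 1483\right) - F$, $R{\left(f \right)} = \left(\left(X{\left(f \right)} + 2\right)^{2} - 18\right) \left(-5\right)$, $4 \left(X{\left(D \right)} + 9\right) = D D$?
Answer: $- \frac{100}{49251} \approx -0.0020304$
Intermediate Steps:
$X{\left(D \right)} = -9 + \frac{D^{2}}{4}$ ($X{\left(D \right)} = -9 + \frac{D D}{4} = -9 + \frac{D^{2}}{4}$)
$R{\left(f \right)} = 90 - 5 \left(-7 + \frac{f^{2}}{4}\right)^{2}$ ($R{\left(f \right)} = \left(\left(\left(-9 + \frac{f^{2}}{4}\right) + 2\right)^{2} - 18\right) \left(-5\right) = \left(\left(-7 + \frac{f^{2}}{4}\right)^{2} - 18\right) \left(-5\right) = \left(-18 + \left(-7 + \frac{f^{2}}{4}\right)^{2}\right) \left(-5\right) = 90 - 5 \left(-7 + \frac{f^{2}}{4}\right)^{2}$)
$P{\left(F \right)} = 4613 + 7 F$ ($P{\left(F \right)} = - 7 \left(\left(824 - 1483\right) - F\right) = - 7 \left(-659 - F\right) = 4613 + 7 F$)
$\frac{P{\left(\left(-26 - 3\right)^{2} \right)}}{R{\left(64 \right)}} = \frac{4613 + 7 \left(-26 - 3\right)^{2}}{90 - \frac{5 \left(-28 + 64^{2}\right)^{2}}{16}} = \frac{4613 + 7 \left(-29\right)^{2}}{90 - \frac{5 \left(-28 + 4096\right)^{2}}{16}} = \frac{4613 + 7 \cdot 841}{90 - \frac{5 \cdot 4068^{2}}{16}} = \frac{4613 + 5887}{90 - 5171445} = \frac{10500}{90 - 5171445} = \frac{10500}{-5171355} = 10500 \left(- \frac{1}{5171355}\right) = - \frac{100}{49251}$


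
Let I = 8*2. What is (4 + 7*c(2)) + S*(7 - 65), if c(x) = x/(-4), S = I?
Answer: -1855/2 ≈ -927.50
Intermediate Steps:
I = 16
S = 16
c(x) = -x/4 (c(x) = x*(-1/4) = -x/4)
(4 + 7*c(2)) + S*(7 - 65) = (4 + 7*(-1/4*2)) + 16*(7 - 65) = (4 + 7*(-1/2)) + 16*(-58) = (4 - 7/2) - 928 = 1/2 - 928 = -1855/2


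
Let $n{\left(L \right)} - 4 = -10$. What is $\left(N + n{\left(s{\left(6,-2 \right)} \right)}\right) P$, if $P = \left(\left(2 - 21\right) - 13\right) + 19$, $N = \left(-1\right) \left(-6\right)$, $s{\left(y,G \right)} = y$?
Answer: $0$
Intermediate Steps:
$n{\left(L \right)} = -6$ ($n{\left(L \right)} = 4 - 10 = -6$)
$N = 6$
$P = -13$ ($P = \left(-19 - 13\right) + 19 = -32 + 19 = -13$)
$\left(N + n{\left(s{\left(6,-2 \right)} \right)}\right) P = \left(6 - 6\right) \left(-13\right) = 0 \left(-13\right) = 0$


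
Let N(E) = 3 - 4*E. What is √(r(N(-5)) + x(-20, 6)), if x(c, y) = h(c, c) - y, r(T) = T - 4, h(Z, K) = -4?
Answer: 3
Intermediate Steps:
r(T) = -4 + T
x(c, y) = -4 - y
√(r(N(-5)) + x(-20, 6)) = √((-4 + (3 - 4*(-5))) + (-4 - 1*6)) = √((-4 + (3 + 20)) + (-4 - 6)) = √((-4 + 23) - 10) = √(19 - 10) = √9 = 3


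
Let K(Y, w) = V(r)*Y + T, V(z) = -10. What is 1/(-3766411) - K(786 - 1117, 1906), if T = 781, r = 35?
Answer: -15408387402/3766411 ≈ -4091.0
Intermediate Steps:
K(Y, w) = 781 - 10*Y (K(Y, w) = -10*Y + 781 = 781 - 10*Y)
1/(-3766411) - K(786 - 1117, 1906) = 1/(-3766411) - (781 - 10*(786 - 1117)) = -1/3766411 - (781 - 10*(-331)) = -1/3766411 - (781 + 3310) = -1/3766411 - 1*4091 = -1/3766411 - 4091 = -15408387402/3766411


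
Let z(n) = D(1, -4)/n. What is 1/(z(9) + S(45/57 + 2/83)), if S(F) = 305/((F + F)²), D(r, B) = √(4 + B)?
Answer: 6584356/758513345 ≈ 0.0086806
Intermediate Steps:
z(n) = 0 (z(n) = √(4 - 4)/n = √0/n = 0/n = 0)
S(F) = 305/(4*F²) (S(F) = 305/((2*F)²) = 305/((4*F²)) = 305*(1/(4*F²)) = 305/(4*F²))
1/(z(9) + S(45/57 + 2/83)) = 1/(0 + 305/(4*(45/57 + 2/83)²)) = 1/(0 + 305/(4*(45*(1/57) + 2*(1/83))²)) = 1/(0 + 305/(4*(15/19 + 2/83)²)) = 1/(0 + 305/(4*(1283/1577)²)) = 1/(0 + (305/4)*(2486929/1646089)) = 1/(0 + 758513345/6584356) = 1/(758513345/6584356) = 6584356/758513345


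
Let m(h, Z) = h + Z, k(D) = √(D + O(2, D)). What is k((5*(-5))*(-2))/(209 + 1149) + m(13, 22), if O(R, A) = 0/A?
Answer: 35 + 5*√2/1358 ≈ 35.005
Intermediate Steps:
O(R, A) = 0
k(D) = √D (k(D) = √(D + 0) = √D)
m(h, Z) = Z + h
k((5*(-5))*(-2))/(209 + 1149) + m(13, 22) = √((5*(-5))*(-2))/(209 + 1149) + (22 + 13) = √(-25*(-2))/1358 + 35 = √50*(1/1358) + 35 = (5*√2)*(1/1358) + 35 = 5*√2/1358 + 35 = 35 + 5*√2/1358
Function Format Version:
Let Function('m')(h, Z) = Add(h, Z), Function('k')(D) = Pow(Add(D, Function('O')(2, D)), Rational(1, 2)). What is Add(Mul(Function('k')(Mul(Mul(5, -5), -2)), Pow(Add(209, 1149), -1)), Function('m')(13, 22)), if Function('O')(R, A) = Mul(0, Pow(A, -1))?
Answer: Add(35, Mul(Rational(5, 1358), Pow(2, Rational(1, 2)))) ≈ 35.005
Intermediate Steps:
Function('O')(R, A) = 0
Function('k')(D) = Pow(D, Rational(1, 2)) (Function('k')(D) = Pow(Add(D, 0), Rational(1, 2)) = Pow(D, Rational(1, 2)))
Function('m')(h, Z) = Add(Z, h)
Add(Mul(Function('k')(Mul(Mul(5, -5), -2)), Pow(Add(209, 1149), -1)), Function('m')(13, 22)) = Add(Mul(Pow(Mul(Mul(5, -5), -2), Rational(1, 2)), Pow(Add(209, 1149), -1)), Add(22, 13)) = Add(Mul(Pow(Mul(-25, -2), Rational(1, 2)), Pow(1358, -1)), 35) = Add(Mul(Pow(50, Rational(1, 2)), Rational(1, 1358)), 35) = Add(Mul(Mul(5, Pow(2, Rational(1, 2))), Rational(1, 1358)), 35) = Add(Mul(Rational(5, 1358), Pow(2, Rational(1, 2))), 35) = Add(35, Mul(Rational(5, 1358), Pow(2, Rational(1, 2))))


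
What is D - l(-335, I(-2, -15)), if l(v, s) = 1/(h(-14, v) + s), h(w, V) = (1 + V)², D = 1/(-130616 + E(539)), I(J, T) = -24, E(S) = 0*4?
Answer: -60537/3641965928 ≈ -1.6622e-5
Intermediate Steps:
E(S) = 0
D = -1/130616 (D = 1/(-130616 + 0) = 1/(-130616) = -1/130616 ≈ -7.6560e-6)
l(v, s) = 1/(s + (1 + v)²) (l(v, s) = 1/((1 + v)² + s) = 1/(s + (1 + v)²))
D - l(-335, I(-2, -15)) = -1/130616 - 1/(-24 + (1 - 335)²) = -1/130616 - 1/(-24 + (-334)²) = -1/130616 - 1/(-24 + 111556) = -1/130616 - 1/111532 = -60537/3641965928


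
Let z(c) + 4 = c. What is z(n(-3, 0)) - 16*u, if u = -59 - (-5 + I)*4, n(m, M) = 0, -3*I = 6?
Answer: 492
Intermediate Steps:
I = -2 (I = -1/3*6 = -2)
z(c) = -4 + c
u = -31 (u = -59 - (-5 - 2)*4 = -59 - (-7)*4 = -59 - 1*(-28) = -59 + 28 = -31)
z(n(-3, 0)) - 16*u = (-4 + 0) - 16*(-31) = -4 + 496 = 492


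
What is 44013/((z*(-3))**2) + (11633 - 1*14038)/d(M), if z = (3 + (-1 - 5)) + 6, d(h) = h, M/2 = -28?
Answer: 886511/1512 ≈ 586.32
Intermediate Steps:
M = -56 (M = 2*(-28) = -56)
z = 3 (z = (3 - 6) + 6 = -3 + 6 = 3)
44013/((z*(-3))**2) + (11633 - 1*14038)/d(M) = 44013/((3*(-3))**2) + (11633 - 1*14038)/(-56) = 44013/((-9)**2) + (11633 - 14038)*(-1/56) = 44013/81 - 2405*(-1/56) = 44013*(1/81) + 2405/56 = 14671/27 + 2405/56 = 886511/1512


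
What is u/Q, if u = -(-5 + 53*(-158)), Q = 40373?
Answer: 8379/40373 ≈ 0.20754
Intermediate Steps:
u = 8379 (u = -(-5 - 8374) = -1*(-8379) = 8379)
u/Q = 8379/40373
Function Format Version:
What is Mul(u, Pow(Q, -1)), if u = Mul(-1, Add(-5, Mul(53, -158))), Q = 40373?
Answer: Rational(8379, 40373) ≈ 0.20754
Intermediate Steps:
u = 8379 (u = Mul(-1, Add(-5, -8374)) = Mul(-1, -8379) = 8379)
Mul(u, Pow(Q, -1)) = Mul(8379, Pow(40373, -1)) = Mul(8379, Rational(1, 40373)) = Rational(8379, 40373)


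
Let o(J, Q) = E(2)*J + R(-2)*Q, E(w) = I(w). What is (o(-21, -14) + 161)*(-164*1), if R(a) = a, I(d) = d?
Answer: -24108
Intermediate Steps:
E(w) = w
o(J, Q) = -2*Q + 2*J (o(J, Q) = 2*J - 2*Q = -2*Q + 2*J)
(o(-21, -14) + 161)*(-164*1) = ((-2*(-14) + 2*(-21)) + 161)*(-164*1) = ((28 - 42) + 161)*(-164) = (-14 + 161)*(-164) = 147*(-164) = -24108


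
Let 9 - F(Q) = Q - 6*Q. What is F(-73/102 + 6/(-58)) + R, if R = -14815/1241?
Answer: -1518799/215934 ≈ -7.0336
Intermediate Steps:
R = -14815/1241 (R = -14815*1/1241 = -14815/1241 ≈ -11.938)
F(Q) = 9 + 5*Q (F(Q) = 9 - (Q - 6*Q) = 9 - (-5)*Q = 9 + 5*Q)
F(-73/102 + 6/(-58)) + R = (9 + 5*(-73/102 + 6/(-58))) - 14815/1241 = (9 + 5*(-73*1/102 + 6*(-1/58))) - 14815/1241 = (9 + 5*(-73/102 - 3/29)) - 14815/1241 = (9 + 5*(-2423/2958)) - 14815/1241 = (9 - 12115/2958) - 14815/1241 = 14507/2958 - 14815/1241 = -1518799/215934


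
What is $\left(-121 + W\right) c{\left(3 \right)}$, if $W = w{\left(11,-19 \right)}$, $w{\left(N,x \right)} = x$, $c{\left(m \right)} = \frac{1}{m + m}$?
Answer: $- \frac{70}{3} \approx -23.333$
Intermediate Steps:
$c{\left(m \right)} = \frac{1}{2 m}$
$W = -19$
$\left(-121 + W\right) c{\left(3 \right)} = \left(-121 - 19\right) \frac{1}{2 \cdot 3} = - 140 \cdot \frac{1}{2} \cdot \frac{1}{3} = \left(-140\right) \frac{1}{6} = - \frac{70}{3}$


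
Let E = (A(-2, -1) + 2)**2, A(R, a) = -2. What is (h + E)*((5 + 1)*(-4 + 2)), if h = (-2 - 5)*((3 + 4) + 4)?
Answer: 924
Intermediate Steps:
h = -77 (h = -7*(7 + 4) = -7*11 = -77)
E = 0 (E = (-2 + 2)**2 = 0**2 = 0)
(h + E)*((5 + 1)*(-4 + 2)) = (-77 + 0)*((5 + 1)*(-4 + 2)) = -462*(-2) = -77*(-12) = 924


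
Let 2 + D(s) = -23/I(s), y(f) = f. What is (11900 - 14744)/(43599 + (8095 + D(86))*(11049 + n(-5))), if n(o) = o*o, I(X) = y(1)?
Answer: -316/9934531 ≈ -3.1808e-5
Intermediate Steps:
I(X) = 1
D(s) = -25 (D(s) = -2 - 23/1 = -2 - 23*1 = -2 - 23 = -25)
n(o) = o**2
(11900 - 14744)/(43599 + (8095 + D(86))*(11049 + n(-5))) = (11900 - 14744)/(43599 + (8095 - 25)*(11049 + (-5)**2)) = -2844/(43599 + 8070*(11049 + 25)) = -2844/(43599 + 8070*11074) = -2844/(43599 + 89367180) = -2844/89410779 = -2844*1/89410779 = -316/9934531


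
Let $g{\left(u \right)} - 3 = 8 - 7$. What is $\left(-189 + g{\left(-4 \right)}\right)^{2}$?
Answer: $34225$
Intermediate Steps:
$g{\left(u \right)} = 4$ ($g{\left(u \right)} = 3 + \left(8 - 7\right) = 3 + 1 = 4$)
$\left(-189 + g{\left(-4 \right)}\right)^{2} = \left(-189 + 4\right)^{2} = \left(-185\right)^{2} = 34225$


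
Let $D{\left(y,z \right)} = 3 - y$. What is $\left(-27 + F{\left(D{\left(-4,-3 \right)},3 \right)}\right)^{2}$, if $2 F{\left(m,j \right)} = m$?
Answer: $\frac{2209}{4} \approx 552.25$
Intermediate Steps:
$F{\left(m,j \right)} = \frac{m}{2}$
$\left(-27 + F{\left(D{\left(-4,-3 \right)},3 \right)}\right)^{2} = \left(-27 + \frac{3 - -4}{2}\right)^{2} = \left(-27 + \frac{3 + 4}{2}\right)^{2} = \left(-27 + \frac{1}{2} \cdot 7\right)^{2} = \left(-27 + \frac{7}{2}\right)^{2} = \left(- \frac{47}{2}\right)^{2} = \frac{2209}{4}$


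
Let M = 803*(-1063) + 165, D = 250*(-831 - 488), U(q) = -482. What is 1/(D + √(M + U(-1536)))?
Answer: -164875/54367958203 - I*√853906/108735916406 ≈ -3.0326e-6 - 8.4983e-9*I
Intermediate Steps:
D = -329750 (D = 250*(-1319) = -329750)
M = -853424 (M = -853589 + 165 = -853424)
1/(D + √(M + U(-1536))) = 1/(-329750 + √(-853424 - 482)) = 1/(-329750 + √(-853906)) = 1/(-329750 + I*√853906)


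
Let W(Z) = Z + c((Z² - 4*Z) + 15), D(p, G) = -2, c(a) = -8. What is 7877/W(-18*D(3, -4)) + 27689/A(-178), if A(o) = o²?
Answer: 15646885/55447 ≈ 282.20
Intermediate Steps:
W(Z) = -8 + Z (W(Z) = Z - 8 = -8 + Z)
7877/W(-18*D(3, -4)) + 27689/A(-178) = 7877/(-8 - 18*(-2)) + 27689/((-178)²) = 7877/(-8 + 36) + 27689/31684 = 7877/28 + 27689*(1/31684) = 7877*(1/28) + 27689/31684 = 7877/28 + 27689/31684 = 15646885/55447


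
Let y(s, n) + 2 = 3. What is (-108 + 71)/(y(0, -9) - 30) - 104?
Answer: -2979/29 ≈ -102.72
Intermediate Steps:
y(s, n) = 1 (y(s, n) = -2 + 3 = 1)
(-108 + 71)/(y(0, -9) - 30) - 104 = (-108 + 71)/(1 - 30) - 104 = -37/(-29) - 104 = -37*(-1/29) - 104 = 37/29 - 104 = -2979/29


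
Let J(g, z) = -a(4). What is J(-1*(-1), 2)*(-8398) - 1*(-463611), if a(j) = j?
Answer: 497203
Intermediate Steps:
J(g, z) = -4 (J(g, z) = -1*4 = -4)
J(-1*(-1), 2)*(-8398) - 1*(-463611) = -4*(-8398) - 1*(-463611) = 33592 + 463611 = 497203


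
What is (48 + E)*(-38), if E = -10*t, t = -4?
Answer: -3344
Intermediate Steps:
E = 40 (E = -10*(-4) = 40)
(48 + E)*(-38) = (48 + 40)*(-38) = 88*(-38) = -3344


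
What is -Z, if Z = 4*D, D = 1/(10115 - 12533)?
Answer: 2/1209 ≈ 0.0016543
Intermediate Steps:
D = -1/2418 (D = 1/(-2418) = -1/2418 ≈ -0.00041356)
Z = -2/1209 (Z = 4*(-1/2418) = -2/1209 ≈ -0.0016543)
-Z = -1*(-2/1209) = 2/1209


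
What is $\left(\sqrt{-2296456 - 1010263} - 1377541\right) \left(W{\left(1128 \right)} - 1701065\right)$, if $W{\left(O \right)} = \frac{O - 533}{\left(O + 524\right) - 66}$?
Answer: $\frac{3716452015290795}{1586} - \frac{2697888495 i \sqrt{3306719}}{1586} \approx 2.3433 \cdot 10^{12} - 3.0933 \cdot 10^{9} i$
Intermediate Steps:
$W{\left(O \right)} = \frac{-533 + O}{458 + O}$ ($W{\left(O \right)} = \frac{-533 + O}{\left(524 + O\right) - 66} = \frac{-533 + O}{458 + O}$)
$\left(\sqrt{-2296456 - 1010263} - 1377541\right) \left(W{\left(1128 \right)} - 1701065\right) = \left(\sqrt{-2296456 - 1010263} - 1377541\right) \left(\frac{-533 + 1128}{458 + 1128} - 1701065\right) = \left(\sqrt{-3306719} - 1377541\right) \left(\frac{1}{1586} \cdot 595 - 1701065\right) = \left(i \sqrt{3306719} - 1377541\right) \left(\frac{1}{1586} \cdot 595 - 1701065\right) = \left(-1377541 + i \sqrt{3306719}\right) \left(\frac{595}{1586} - 1701065\right) = \left(-1377541 + i \sqrt{3306719}\right) \left(- \frac{2697888495}{1586}\right) = \frac{3716452015290795}{1586} - \frac{2697888495 i \sqrt{3306719}}{1586}$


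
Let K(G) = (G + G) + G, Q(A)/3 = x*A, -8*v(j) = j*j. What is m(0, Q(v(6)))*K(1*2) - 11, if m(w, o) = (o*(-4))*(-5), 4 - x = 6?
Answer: 3229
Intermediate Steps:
v(j) = -j²/8 (v(j) = -j*j/8 = -j²/8)
x = -2 (x = 4 - 1*6 = 4 - 6 = -2)
Q(A) = -6*A (Q(A) = 3*(-2*A) = -6*A)
m(w, o) = 20*o (m(w, o) = -4*o*(-5) = 20*o)
K(G) = 3*G (K(G) = 2*G + G = 3*G)
m(0, Q(v(6)))*K(1*2) - 11 = (20*(-(-3)*6²/4))*(3*(1*2)) - 11 = (20*(-(-3)*36/4))*(3*2) - 11 = (20*(-6*(-9/2)))*6 - 11 = (20*27)*6 - 11 = 540*6 - 11 = 3240 - 11 = 3229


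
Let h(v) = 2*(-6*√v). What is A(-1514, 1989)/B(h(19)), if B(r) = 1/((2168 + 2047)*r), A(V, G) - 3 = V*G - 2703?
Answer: 152450446680*√19 ≈ 6.6452e+11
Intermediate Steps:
A(V, G) = -2700 + G*V (A(V, G) = 3 + (V*G - 2703) = 3 + (G*V - 2703) = 3 + (-2703 + G*V) = -2700 + G*V)
h(v) = -12*√v
B(r) = 1/(4215*r)
A(-1514, 1989)/B(h(19)) = (-2700 + 1989*(-1514))/((1/(4215*((-12*√19))))) = (-2700 - 3011346)/(((-√19/228)/4215)) = -3014046*(-50580*√19) = -(-152450446680)*√19 = 152450446680*√19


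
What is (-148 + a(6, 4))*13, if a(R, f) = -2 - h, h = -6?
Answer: -1872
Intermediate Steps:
a(R, f) = 4 (a(R, f) = -2 - 1*(-6) = -2 + 6 = 4)
(-148 + a(6, 4))*13 = (-148 + 4)*13 = -144*13 = -1872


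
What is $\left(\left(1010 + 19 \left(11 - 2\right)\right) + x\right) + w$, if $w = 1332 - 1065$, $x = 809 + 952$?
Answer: $3209$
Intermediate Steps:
$x = 1761$
$w = 267$ ($w = 1332 - 1065 = 267$)
$\left(\left(1010 + 19 \left(11 - 2\right)\right) + x\right) + w = \left(\left(1010 + 19 \left(11 - 2\right)\right) + 1761\right) + 267 = \left(\left(1010 + 19 \cdot 9\right) + 1761\right) + 267 = \left(\left(1010 + 171\right) + 1761\right) + 267 = \left(1181 + 1761\right) + 267 = 2942 + 267 = 3209$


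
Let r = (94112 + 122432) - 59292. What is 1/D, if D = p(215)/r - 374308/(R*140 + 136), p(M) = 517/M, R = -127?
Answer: 13557481180/287614901577 ≈ 0.047138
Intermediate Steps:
r = 157252 (r = 216544 - 59292 = 157252)
D = 287614901577/13557481180 (D = (517/215)/157252 - 374308/(-127*140 + 136) = (517*(1/215))*(1/157252) - 374308/(-17780 + 136) = (517/215)*(1/157252) - 374308/(-17644) = 517/33809180 - 374308*(-1/17644) = 517/33809180 + 8507/401 = 287614901577/13557481180 ≈ 21.214)
1/D = 1/(287614901577/13557481180) = 13557481180/287614901577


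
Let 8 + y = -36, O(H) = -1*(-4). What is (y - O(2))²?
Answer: 2304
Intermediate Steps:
O(H) = 4
y = -44 (y = -8 - 36 = -44)
(y - O(2))² = (-44 - 1*4)² = (-44 - 4)² = (-48)² = 2304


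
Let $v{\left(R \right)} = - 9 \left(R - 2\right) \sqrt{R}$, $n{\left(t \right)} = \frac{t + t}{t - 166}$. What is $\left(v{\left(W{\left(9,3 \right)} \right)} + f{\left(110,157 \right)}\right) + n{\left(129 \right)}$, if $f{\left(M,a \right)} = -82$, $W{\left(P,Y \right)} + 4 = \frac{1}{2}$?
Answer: $- \frac{3292}{37} + \frac{99 i \sqrt{14}}{4} \approx -88.973 + 92.606 i$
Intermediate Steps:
$W{\left(P,Y \right)} = - \frac{7}{2}$ ($W{\left(P,Y \right)} = -4 + \frac{1}{2} = - \frac{7}{2}$)
$n{\left(t \right)} = \frac{2 t}{-166 + t}$
$v{\left(R \right)} = \sqrt{R} \left(18 - 9 R\right)$ ($v{\left(R \right)} = - 9 \left(R - 2\right) \sqrt{R} = - 9 \left(-2 + R\right) \sqrt{R} = \left(18 - 9 R\right) \sqrt{R} = \sqrt{R} \left(18 - 9 R\right)$)
$\left(v{\left(W{\left(9,3 \right)} \right)} + f{\left(110,157 \right)}\right) + n{\left(129 \right)} = \left(9 \sqrt{- \frac{7}{2}} \left(2 - - \frac{7}{2}\right) - 82\right) + 2 \cdot 129 \frac{1}{-166 + 129} = \left(9 \frac{i \sqrt{14}}{2} \left(2 + \frac{7}{2}\right) - 82\right) + 2 \cdot 129 \frac{1}{-37} = \left(9 \frac{i \sqrt{14}}{2} \cdot \frac{11}{2} - 82\right) + 2 \cdot 129 \left(- \frac{1}{37}\right) = \left(\frac{99 i \sqrt{14}}{4} - 82\right) - \frac{258}{37} = \left(-82 + \frac{99 i \sqrt{14}}{4}\right) - \frac{258}{37} = - \frac{3292}{37} + \frac{99 i \sqrt{14}}{4}$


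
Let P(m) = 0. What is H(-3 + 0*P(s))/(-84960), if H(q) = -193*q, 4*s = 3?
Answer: -193/28320 ≈ -0.0068150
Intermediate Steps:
s = ¾ (s = (¼)*3 = ¾ ≈ 0.75000)
H(-3 + 0*P(s))/(-84960) = -193*(-3 + 0*0)/(-84960) = -193*(-3 + 0)*(-1/84960) = -193*(-3)*(-1/84960) = 579*(-1/84960) = -193/28320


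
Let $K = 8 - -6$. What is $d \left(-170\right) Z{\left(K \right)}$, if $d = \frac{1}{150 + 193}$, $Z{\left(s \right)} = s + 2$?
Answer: $- \frac{2720}{343} \approx -7.93$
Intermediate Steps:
$K = 14$ ($K = 8 + 6 = 14$)
$Z{\left(s \right)} = 2 + s$
$d = \frac{1}{343} \approx 0.0029155$
$d \left(-170\right) Z{\left(K \right)} = \frac{1}{343} \left(-170\right) \left(2 + 14\right) = \left(- \frac{170}{343}\right) 16 = - \frac{2720}{343}$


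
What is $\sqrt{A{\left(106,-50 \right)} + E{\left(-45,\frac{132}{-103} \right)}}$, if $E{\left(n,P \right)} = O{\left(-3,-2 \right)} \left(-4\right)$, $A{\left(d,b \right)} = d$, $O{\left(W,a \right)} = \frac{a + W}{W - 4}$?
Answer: $\frac{19 \sqrt{14}}{7} \approx 10.156$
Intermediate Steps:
$O{\left(W,a \right)} = \frac{W + a}{-4 + W}$
$E{\left(n,P \right)} = - \frac{20}{7}$ ($E{\left(n,P \right)} = \frac{-3 - 2}{-4 - 3} \left(-4\right) = \frac{1}{-7} \left(-5\right) \left(-4\right) = \left(- \frac{1}{7}\right) \left(-5\right) \left(-4\right) = \frac{5}{7} \left(-4\right) = - \frac{20}{7}$)
$\sqrt{A{\left(106,-50 \right)} + E{\left(-45,\frac{132}{-103} \right)}} = \sqrt{106 - \frac{20}{7}} = \sqrt{\frac{722}{7}} = \frac{19 \sqrt{14}}{7}$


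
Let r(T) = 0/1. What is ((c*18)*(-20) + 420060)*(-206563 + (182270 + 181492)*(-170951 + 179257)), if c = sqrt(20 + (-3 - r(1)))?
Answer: 1269085527816540 - 1087632219240*sqrt(17) ≈ 1.2646e+15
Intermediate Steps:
r(T) = 0 (r(T) = 0*1 = 0)
c = sqrt(17) (c = sqrt(20 + (-3 - 1*0)) = sqrt(20 + (-3 + 0)) = sqrt(20 - 3) = sqrt(17) ≈ 4.1231)
((c*18)*(-20) + 420060)*(-206563 + (182270 + 181492)*(-170951 + 179257)) = ((sqrt(17)*18)*(-20) + 420060)*(-206563 + (182270 + 181492)*(-170951 + 179257)) = ((18*sqrt(17))*(-20) + 420060)*(-206563 + 363762*8306) = (-360*sqrt(17) + 420060)*(-206563 + 3021407172) = (420060 - 360*sqrt(17))*3021200609 = 1269085527816540 - 1087632219240*sqrt(17)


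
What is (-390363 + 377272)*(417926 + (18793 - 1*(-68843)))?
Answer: -6618312142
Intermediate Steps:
(-390363 + 377272)*(417926 + (18793 - 1*(-68843))) = -13091*(417926 + (18793 + 68843)) = -13091*(417926 + 87636) = -13091*505562 = -6618312142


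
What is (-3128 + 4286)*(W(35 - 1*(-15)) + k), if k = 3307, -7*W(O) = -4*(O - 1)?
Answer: 3861930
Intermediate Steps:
W(O) = -4/7 + 4*O/7 (W(O) = -(-4)*(O - 1)/7 = -(-4)*(-1 + O)/7 = -(4 - 4*O)/7 = -4/7 + 4*O/7)
(-3128 + 4286)*(W(35 - 1*(-15)) + k) = (-3128 + 4286)*((-4/7 + 4*(35 - 1*(-15))/7) + 3307) = 1158*((-4/7 + 4*(35 + 15)/7) + 3307) = 1158*((-4/7 + (4/7)*50) + 3307) = 1158*((-4/7 + 200/7) + 3307) = 1158*(28 + 3307) = 1158*3335 = 3861930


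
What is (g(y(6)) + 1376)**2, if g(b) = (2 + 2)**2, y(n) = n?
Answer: 1937664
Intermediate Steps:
g(b) = 16 (g(b) = 4**2 = 16)
(g(y(6)) + 1376)**2 = (16 + 1376)**2 = 1392**2 = 1937664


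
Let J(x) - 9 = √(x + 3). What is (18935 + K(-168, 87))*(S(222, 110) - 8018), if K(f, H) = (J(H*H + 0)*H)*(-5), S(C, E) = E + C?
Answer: -115443720 + 6686820*√1893 ≈ 1.7549e+8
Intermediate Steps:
S(C, E) = C + E
J(x) = 9 + √(3 + x) (J(x) = 9 + √(x + 3) = 9 + √(3 + x))
K(f, H) = -5*H*(9 + √(3 + H²)) (K(f, H) = ((9 + √(3 + (H*H + 0)))*H)*(-5) = ((9 + √(3 + (H² + 0)))*H)*(-5) = ((9 + √(3 + H²))*H)*(-5) = (H*(9 + √(3 + H²)))*(-5) = -5*H*(9 + √(3 + H²)))
(18935 + K(-168, 87))*(S(222, 110) - 8018) = (18935 - 5*87*(9 + √(3 + 87²)))*((222 + 110) - 8018) = (18935 - 5*87*(9 + √(3 + 7569)))*(332 - 8018) = (18935 - 5*87*(9 + √7572))*(-7686) = (18935 - 5*87*(9 + 2*√1893))*(-7686) = (18935 + (-3915 - 870*√1893))*(-7686) = (15020 - 870*√1893)*(-7686) = -115443720 + 6686820*√1893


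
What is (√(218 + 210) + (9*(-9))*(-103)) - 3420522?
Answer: -3412179 + 2*√107 ≈ -3.4122e+6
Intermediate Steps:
(√(218 + 210) + (9*(-9))*(-103)) - 3420522 = (√428 - 81*(-103)) - 3420522 = (2*√107 + 8343) - 3420522 = (8343 + 2*√107) - 3420522 = -3412179 + 2*√107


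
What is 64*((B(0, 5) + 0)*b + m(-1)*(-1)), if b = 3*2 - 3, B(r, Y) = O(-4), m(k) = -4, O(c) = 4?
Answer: 1024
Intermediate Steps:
B(r, Y) = 4
b = 3 (b = 6 - 3 = 3)
64*((B(0, 5) + 0)*b + m(-1)*(-1)) = 64*((4 + 0)*3 - 4*(-1)) = 64*(4*3 + 4) = 64*(12 + 4) = 64*16 = 1024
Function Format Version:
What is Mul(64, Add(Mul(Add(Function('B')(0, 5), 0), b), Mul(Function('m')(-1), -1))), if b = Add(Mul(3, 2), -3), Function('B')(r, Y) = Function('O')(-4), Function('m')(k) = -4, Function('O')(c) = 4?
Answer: 1024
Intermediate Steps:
Function('B')(r, Y) = 4
b = 3 (b = Add(6, -3) = 3)
Mul(64, Add(Mul(Add(Function('B')(0, 5), 0), b), Mul(Function('m')(-1), -1))) = Mul(64, Add(Mul(Add(4, 0), 3), Mul(-4, -1))) = Mul(64, Add(Mul(4, 3), 4)) = Mul(64, Add(12, 4)) = Mul(64, 16) = 1024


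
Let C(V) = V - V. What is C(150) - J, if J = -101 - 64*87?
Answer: 5669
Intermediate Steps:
C(V) = 0
J = -5669 (J = -101 - 5568 = -5669)
C(150) - J = 0 - 1*(-5669) = 0 + 5669 = 5669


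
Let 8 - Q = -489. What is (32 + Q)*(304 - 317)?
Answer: -6877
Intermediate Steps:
Q = 497 (Q = 8 - 1*(-489) = 8 + 489 = 497)
(32 + Q)*(304 - 317) = (32 + 497)*(304 - 317) = 529*(-13) = -6877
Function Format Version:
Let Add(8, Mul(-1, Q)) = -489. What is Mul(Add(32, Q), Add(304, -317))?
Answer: -6877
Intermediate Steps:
Q = 497 (Q = Add(8, Mul(-1, -489)) = Add(8, 489) = 497)
Mul(Add(32, Q), Add(304, -317)) = Mul(Add(32, 497), Add(304, -317)) = Mul(529, -13) = -6877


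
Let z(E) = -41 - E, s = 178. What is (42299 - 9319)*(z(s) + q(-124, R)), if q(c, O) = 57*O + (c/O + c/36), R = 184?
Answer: 70076909890/207 ≈ 3.3854e+8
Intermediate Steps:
q(c, O) = 57*O + c/36 + c/O (q(c, O) = 57*O + (c/O + c*(1/36)) = 57*O + (c/O + c/36) = 57*O + (c/36 + c/O) = 57*O + c/36 + c/O)
(42299 - 9319)*(z(s) + q(-124, R)) = (42299 - 9319)*((-41 - 1*178) + (57*184 + (1/36)*(-124) - 124/184)) = 32980*((-41 - 178) + (10488 - 31/9 - 124*1/184)) = 32980*(-219 + (10488 - 31/9 - 31/46)) = 32980*(-219 + 4340327/414) = 32980*(4249661/414) = 70076909890/207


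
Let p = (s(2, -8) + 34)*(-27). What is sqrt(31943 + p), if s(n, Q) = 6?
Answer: sqrt(30863) ≈ 175.68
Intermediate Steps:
p = -1080 (p = (6 + 34)*(-27) = 40*(-27) = -1080)
sqrt(31943 + p) = sqrt(31943 - 1080) = sqrt(30863)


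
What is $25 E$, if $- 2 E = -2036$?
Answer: $25450$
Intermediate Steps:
$E = 1018$ ($E = \left(- \frac{1}{2}\right) \left(-2036\right) = 1018$)
$25 E = 25 \cdot 1018 = 25450$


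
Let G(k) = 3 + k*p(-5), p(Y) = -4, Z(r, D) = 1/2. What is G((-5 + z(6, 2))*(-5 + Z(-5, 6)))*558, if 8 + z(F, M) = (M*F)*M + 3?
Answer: 142290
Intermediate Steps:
Z(r, D) = ½
z(F, M) = -5 + F*M² (z(F, M) = -8 + ((M*F)*M + 3) = -8 + ((F*M)*M + 3) = -8 + (F*M² + 3) = -8 + (3 + F*M²) = -5 + F*M²)
G(k) = 3 - 4*k (G(k) = 3 + k*(-4) = 3 - 4*k)
G((-5 + z(6, 2))*(-5 + Z(-5, 6)))*558 = (3 - 4*(-5 + (-5 + 6*2²))*(-5 + ½))*558 = (3 - 4*(-5 + (-5 + 6*4))*(-9)/2)*558 = (3 - 4*(-5 + (-5 + 24))*(-9)/2)*558 = (3 - 4*(-5 + 19)*(-9)/2)*558 = (3 - 56*(-9)/2)*558 = (3 - 4*(-63))*558 = (3 + 252)*558 = 255*558 = 142290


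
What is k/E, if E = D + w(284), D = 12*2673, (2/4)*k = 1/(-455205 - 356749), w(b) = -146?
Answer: -1/12962845610 ≈ -7.7144e-11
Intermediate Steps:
k = -1/405977 (k = 2/(-455205 - 356749) = 2/(-811954) = 2*(-1/811954) = -1/405977 ≈ -2.4632e-6)
D = 32076
E = 31930 (E = 32076 - 146 = 31930)
k/E = -1/405977/31930 = -1/405977*1/31930 = -1/12962845610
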